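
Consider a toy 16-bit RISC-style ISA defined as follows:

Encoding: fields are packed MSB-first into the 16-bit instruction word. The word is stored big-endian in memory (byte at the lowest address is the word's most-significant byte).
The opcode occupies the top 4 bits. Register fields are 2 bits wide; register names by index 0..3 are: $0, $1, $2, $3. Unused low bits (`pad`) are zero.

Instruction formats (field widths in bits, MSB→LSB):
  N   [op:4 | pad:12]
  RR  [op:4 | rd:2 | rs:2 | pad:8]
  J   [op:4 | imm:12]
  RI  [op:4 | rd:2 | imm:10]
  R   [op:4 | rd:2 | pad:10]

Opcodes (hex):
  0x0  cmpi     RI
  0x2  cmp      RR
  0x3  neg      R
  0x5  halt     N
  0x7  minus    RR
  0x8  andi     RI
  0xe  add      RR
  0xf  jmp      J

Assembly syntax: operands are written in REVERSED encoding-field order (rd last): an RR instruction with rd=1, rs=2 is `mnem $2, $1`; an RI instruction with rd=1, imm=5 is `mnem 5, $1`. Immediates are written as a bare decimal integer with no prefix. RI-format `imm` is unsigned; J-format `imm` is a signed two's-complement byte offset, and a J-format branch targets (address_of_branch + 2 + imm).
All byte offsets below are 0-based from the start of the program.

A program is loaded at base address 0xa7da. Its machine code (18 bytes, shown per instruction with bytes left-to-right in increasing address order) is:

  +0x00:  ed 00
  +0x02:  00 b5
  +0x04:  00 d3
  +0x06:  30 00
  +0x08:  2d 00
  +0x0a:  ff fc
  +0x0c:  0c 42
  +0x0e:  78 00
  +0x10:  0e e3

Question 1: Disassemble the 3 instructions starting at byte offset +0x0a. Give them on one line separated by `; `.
off 0x0a: read ff fc as big → 0xfffc
  op=0xfffc>>12=0xf ⇒ jmp (J)
  imm: (w>>0)&0xfff=0xffc (s12→-4) → -4
off 0x0c: read 0c 42 as big → 0x0c42
  op=0x0c42>>12=0x0 ⇒ cmpi (RI)
  rd: (w>>10)&0x3=0x3 → $3
  imm: (w>>0)&0x3ff=0x42 → 66
off 0x0e: read 78 00 as big → 0x7800
  op=0x7800>>12=0x7 ⇒ minus (RR)
  rd: (w>>10)&0x3=0x2 → $2
  rs: (w>>8)&0x3=0x0 → $0

jmp -4; cmpi 66, $3; minus $0, $2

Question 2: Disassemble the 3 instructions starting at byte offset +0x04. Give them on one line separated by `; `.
off 0x04: read 00 d3 as big → 0x00d3
  top 4b → 0x0 → cmpi [RI]
  rd@[11:10]=0x0 ⇒ $0
  imm@[9:0]=0xd3 ⇒ 211
off 0x06: read 30 00 as big → 0x3000
  top 4b → 0x3 → neg [R]
  rd@[11:10]=0x0 ⇒ $0
off 0x08: read 2d 00 as big → 0x2d00
  top 4b → 0x2 → cmp [RR]
  rd@[11:10]=0x3 ⇒ $3
  rs@[9:8]=0x1 ⇒ $1

cmpi 211, $0; neg $0; cmp $1, $3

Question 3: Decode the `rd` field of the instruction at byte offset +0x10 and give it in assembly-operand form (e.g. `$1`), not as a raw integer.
+0x10: 0e e3 ⇒ word 0x0ee3 (big)
  opcode bits[15:12]=0x0: cmpi/RI
  rd@[11:10]=0x3 ⇒ $3
  imm@[9:0]=0x2e3 ⇒ 739

$3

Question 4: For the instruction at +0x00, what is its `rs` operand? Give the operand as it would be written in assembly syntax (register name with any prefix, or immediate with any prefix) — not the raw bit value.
@+00  big-endian(ed 00) = 0xed00
  top 4b → 0xe → add [RR]
  rd: (w>>10)&0x3=0x3 → $3
  rs: (w>>8)&0x3=0x1 → $1

$1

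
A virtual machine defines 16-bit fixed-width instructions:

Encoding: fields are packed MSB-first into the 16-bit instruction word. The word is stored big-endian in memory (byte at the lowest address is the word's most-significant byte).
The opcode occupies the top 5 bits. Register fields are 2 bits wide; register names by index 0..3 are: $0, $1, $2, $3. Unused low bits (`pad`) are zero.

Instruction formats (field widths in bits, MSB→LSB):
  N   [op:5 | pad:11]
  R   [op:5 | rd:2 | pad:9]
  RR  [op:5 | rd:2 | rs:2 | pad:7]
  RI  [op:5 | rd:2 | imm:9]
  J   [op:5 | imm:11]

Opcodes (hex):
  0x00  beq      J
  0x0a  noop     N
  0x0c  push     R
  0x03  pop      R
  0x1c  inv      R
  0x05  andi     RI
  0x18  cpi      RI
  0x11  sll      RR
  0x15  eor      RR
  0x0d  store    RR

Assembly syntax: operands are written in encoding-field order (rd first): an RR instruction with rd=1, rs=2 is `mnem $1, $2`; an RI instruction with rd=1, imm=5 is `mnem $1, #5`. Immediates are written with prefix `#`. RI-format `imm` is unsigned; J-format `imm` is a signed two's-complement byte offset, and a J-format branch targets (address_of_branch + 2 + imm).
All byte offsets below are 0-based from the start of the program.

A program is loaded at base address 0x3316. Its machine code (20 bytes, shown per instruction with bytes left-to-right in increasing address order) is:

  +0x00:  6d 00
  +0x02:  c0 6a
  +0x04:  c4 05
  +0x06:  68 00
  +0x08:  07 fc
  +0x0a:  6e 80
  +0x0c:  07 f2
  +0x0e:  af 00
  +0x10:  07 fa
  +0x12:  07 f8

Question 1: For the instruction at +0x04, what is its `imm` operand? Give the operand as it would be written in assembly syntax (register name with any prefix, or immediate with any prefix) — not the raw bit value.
#5

off 0x04: read c4 05 as big → 0xc405
  op=0xc405>>11=0x18 ⇒ cpi (RI)
  rd: (w>>9)&0x3=0x2 → $2
  imm: (w>>0)&0x1ff=0x5 → #5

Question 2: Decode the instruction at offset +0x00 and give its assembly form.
off 0x00: read 6d 00 as big → 0x6d00
  op=0x6d00>>11=0xd ⇒ store (RR)
  [10:9] rd=2 = $2
  [8:7] rs=2 = $2

store $2, $2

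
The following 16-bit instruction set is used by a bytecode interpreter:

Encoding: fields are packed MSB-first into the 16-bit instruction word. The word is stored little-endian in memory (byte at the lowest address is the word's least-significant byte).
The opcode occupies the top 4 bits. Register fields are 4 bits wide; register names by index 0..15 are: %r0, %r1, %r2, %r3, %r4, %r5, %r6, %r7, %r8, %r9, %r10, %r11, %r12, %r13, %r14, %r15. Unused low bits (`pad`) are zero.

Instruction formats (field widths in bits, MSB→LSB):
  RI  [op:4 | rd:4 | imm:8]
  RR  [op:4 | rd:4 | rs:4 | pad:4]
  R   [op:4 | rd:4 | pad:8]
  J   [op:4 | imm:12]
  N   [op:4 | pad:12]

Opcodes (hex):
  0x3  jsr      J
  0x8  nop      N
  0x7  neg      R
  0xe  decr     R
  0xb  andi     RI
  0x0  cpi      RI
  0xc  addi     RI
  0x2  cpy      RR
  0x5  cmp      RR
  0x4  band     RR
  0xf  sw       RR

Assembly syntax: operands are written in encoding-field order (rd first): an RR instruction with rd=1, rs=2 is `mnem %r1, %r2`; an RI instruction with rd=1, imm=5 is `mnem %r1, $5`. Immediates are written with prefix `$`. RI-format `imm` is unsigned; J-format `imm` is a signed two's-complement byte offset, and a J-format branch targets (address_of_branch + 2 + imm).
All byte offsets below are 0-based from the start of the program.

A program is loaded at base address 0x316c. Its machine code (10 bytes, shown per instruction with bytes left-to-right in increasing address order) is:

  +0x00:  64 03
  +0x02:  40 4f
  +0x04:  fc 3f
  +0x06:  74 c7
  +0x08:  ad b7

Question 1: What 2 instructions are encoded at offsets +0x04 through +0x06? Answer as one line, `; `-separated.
[04] fc 3f → 0x3ffc
  opcode bits[15:12]=0x3: jsr/J
  imm: (w>>0)&0xfff=0xffc (s12→-4) → $-4
[06] 74 c7 → 0xc774
  opcode bits[15:12]=0xc: addi/RI
  rd: (w>>8)&0xf=0x7 → %r7
  imm: (w>>0)&0xff=0x74 → $116

jsr $-4; addi %r7, $116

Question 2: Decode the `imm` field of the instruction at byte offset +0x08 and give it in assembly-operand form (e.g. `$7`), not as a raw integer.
[08] ad b7 → 0xb7ad
  op=0xb7ad>>12=0xb ⇒ andi (RI)
  rd: (w>>8)&0xf=0x7 → %r7
  imm: (w>>0)&0xff=0xad → $173

$173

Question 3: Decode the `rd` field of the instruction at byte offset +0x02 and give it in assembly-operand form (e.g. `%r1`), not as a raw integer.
%r15

@+02  little-endian(40 4f) = 0x4f40
  top 4b → 0x4 → band [RR]
  [11:8] rd=15 = %r15
  [7:4] rs=4 = %r4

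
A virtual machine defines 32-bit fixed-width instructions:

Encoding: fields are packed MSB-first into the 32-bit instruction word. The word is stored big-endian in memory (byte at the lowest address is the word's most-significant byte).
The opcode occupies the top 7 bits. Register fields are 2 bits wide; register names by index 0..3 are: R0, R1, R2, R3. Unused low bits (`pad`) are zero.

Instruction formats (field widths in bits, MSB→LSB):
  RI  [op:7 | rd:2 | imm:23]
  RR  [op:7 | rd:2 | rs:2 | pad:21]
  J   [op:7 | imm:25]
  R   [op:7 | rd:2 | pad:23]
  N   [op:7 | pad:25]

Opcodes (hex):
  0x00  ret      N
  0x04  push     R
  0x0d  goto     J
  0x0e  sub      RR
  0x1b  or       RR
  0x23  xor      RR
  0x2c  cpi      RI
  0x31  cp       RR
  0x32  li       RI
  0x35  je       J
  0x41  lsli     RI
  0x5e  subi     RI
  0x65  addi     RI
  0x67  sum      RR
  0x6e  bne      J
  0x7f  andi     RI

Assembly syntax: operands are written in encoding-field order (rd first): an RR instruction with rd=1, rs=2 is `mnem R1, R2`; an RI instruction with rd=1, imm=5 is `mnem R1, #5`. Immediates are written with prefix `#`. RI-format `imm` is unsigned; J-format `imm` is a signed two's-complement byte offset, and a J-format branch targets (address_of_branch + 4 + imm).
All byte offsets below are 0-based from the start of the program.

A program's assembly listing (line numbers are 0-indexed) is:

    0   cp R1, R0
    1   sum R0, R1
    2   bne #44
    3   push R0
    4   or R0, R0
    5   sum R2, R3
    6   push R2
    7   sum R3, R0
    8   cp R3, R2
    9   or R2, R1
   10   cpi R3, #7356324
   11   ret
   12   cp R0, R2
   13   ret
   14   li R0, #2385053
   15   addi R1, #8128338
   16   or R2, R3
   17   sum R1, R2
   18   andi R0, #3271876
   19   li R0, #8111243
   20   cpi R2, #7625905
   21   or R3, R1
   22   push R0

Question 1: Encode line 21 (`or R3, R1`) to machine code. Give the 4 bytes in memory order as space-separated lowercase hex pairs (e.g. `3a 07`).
21. or fields op=0x1b:7|rd=3:2|rs=1:2|pad=0:21 → word 37a00000h → 37 a0 00 00

37 a0 00 00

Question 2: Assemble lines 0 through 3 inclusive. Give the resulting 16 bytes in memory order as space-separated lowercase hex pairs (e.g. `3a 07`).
0. cp fields op=0x31:7|rd=1:2|rs=0:2|pad=0:21 → word 62800000h → 62 80 00 00
1. sum fields op=0x67:7|rd=0:2|rs=1:2|pad=0:21 → word ce200000h → ce 20 00 00
2. bne fields op=0x6e:7|imm=44:25 → word dc00002ch → dc 00 00 2c
3. push fields op=0x4:7|rd=0:2|pad=0:23 → word 08000000h → 08 00 00 00

62 80 00 00 ce 20 00 00 dc 00 00 2c 08 00 00 00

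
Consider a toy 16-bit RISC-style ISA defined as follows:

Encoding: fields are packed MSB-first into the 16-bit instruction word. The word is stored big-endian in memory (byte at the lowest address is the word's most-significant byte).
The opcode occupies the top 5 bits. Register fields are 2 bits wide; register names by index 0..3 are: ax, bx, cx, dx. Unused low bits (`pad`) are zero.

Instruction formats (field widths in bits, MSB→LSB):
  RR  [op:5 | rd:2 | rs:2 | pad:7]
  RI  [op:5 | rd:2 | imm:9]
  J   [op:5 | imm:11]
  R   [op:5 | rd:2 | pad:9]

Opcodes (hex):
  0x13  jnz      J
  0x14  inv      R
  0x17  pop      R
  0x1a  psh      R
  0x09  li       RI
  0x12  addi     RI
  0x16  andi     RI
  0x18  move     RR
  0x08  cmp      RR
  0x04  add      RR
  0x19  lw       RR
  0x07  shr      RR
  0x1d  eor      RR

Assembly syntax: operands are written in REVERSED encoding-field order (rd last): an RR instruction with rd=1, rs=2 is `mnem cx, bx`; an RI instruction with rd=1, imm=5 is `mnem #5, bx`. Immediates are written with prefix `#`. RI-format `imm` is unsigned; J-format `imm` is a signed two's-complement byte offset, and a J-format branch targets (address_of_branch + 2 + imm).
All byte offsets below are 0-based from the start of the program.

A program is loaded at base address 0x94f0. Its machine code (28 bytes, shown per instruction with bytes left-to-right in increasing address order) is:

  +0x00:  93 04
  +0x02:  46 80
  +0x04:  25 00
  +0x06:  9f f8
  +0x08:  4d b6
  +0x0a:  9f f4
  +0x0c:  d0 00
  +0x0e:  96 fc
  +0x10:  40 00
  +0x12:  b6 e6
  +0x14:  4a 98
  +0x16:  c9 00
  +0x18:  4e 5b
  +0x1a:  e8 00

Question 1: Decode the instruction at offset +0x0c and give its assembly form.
psh ax

off 0x0c: read d0 00 as big → 0xd000
  top 5b → 0x1a → psh [R]
  rd: (w>>9)&0x3=0x0 → ax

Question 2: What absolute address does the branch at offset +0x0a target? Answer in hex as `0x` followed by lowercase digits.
0x94f0

off 0x0a: read 9f f4 as big → 0x9ff4
  opcode bits[15:11]=0x13: jnz/J
  [10:0] imm=2036 (s11→-12) = #-12
  target = base 0x94f0 + off 0x0a + 2 + imm -12 = 0x94f0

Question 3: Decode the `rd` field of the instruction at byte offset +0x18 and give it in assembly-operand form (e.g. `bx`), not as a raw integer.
[18] 4e 5b → 0x4e5b
  opcode bits[15:11]=0x9: li/RI
  rd: (w>>9)&0x3=0x3 → dx
  imm: (w>>0)&0x1ff=0x5b → #91

dx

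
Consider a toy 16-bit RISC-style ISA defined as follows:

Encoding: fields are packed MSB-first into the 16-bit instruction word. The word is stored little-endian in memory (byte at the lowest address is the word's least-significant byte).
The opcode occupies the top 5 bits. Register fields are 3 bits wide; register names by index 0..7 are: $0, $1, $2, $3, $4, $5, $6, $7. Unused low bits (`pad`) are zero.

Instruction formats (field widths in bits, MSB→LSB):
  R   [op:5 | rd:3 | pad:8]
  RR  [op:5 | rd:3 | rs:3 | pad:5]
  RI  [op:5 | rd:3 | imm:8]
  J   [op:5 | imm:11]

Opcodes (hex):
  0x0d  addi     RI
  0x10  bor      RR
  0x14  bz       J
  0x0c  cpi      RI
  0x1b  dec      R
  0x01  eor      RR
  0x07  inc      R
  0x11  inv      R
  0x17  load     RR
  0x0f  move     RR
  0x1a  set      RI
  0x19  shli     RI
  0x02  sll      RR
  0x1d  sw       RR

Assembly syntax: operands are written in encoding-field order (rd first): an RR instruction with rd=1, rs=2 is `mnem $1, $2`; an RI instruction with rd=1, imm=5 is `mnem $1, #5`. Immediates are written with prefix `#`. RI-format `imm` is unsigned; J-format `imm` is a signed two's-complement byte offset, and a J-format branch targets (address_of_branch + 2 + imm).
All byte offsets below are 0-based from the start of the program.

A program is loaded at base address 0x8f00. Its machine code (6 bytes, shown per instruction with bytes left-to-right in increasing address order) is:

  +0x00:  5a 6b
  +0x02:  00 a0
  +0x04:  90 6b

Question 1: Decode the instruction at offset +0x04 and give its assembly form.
@+04  little-endian(90 6b) = 0x6b90
  opcode bits[15:11]=0xd: addi/RI
  rd: (w>>8)&0x7=0x3 → $3
  imm: (w>>0)&0xff=0x90 → #144

addi $3, #144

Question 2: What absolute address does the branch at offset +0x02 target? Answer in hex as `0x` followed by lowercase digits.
0x8f04

@+02  little-endian(00 a0) = 0xa000
  op=0xa000>>11=0x14 ⇒ bz (J)
  [10:0] imm=0 = #0
  target = base 0x8f00 + off 0x02 + 2 + imm 0 = 0x8f04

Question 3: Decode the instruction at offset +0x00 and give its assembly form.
addi $3, #90

off 0x00: read 5a 6b as little → 0x6b5a
  op=0x6b5a>>11=0xd ⇒ addi (RI)
  rd@[10:8]=0x3 ⇒ $3
  imm@[7:0]=0x5a ⇒ #90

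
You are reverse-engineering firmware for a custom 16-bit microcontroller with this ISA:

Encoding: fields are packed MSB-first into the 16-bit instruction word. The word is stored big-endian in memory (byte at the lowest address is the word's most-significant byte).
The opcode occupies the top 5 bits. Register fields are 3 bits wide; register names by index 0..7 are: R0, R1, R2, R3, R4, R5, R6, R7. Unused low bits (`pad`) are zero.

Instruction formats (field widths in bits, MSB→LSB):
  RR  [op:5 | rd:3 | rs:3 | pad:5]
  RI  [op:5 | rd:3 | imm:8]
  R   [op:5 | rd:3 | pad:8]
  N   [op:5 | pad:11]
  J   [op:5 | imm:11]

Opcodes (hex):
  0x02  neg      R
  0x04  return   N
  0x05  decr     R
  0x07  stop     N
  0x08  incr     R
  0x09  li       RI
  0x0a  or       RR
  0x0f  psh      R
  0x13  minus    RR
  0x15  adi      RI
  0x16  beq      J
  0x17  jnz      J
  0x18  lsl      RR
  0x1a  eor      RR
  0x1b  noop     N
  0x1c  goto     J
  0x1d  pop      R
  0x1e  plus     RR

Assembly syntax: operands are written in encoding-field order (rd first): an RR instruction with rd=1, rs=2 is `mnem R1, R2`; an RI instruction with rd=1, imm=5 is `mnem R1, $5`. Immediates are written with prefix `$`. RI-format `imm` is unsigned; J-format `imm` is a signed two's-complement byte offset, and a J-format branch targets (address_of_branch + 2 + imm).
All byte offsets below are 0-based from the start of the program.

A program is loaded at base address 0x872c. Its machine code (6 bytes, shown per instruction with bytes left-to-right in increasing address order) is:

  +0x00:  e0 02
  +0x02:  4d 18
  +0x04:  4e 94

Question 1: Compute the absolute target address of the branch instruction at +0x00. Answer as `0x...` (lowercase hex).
0x8730

@+00  big-endian(e0 02) = 0xe002
  opcode bits[15:11]=0x1c: goto/J
  imm: (w>>0)&0x7ff=0x2 → $2
  target = base 0x872c + off 0x00 + 2 + imm 2 = 0x8730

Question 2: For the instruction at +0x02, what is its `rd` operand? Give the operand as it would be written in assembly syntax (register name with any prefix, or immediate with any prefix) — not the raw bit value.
[02] 4d 18 → 0x4d18
  opcode bits[15:11]=0x9: li/RI
  rd@[10:8]=0x5 ⇒ R5
  imm@[7:0]=0x18 ⇒ $24

R5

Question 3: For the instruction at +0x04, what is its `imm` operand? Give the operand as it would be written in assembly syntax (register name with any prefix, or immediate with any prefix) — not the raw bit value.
@+04  big-endian(4e 94) = 0x4e94
  opcode bits[15:11]=0x9: li/RI
  [10:8] rd=6 = R6
  [7:0] imm=148 = $148

$148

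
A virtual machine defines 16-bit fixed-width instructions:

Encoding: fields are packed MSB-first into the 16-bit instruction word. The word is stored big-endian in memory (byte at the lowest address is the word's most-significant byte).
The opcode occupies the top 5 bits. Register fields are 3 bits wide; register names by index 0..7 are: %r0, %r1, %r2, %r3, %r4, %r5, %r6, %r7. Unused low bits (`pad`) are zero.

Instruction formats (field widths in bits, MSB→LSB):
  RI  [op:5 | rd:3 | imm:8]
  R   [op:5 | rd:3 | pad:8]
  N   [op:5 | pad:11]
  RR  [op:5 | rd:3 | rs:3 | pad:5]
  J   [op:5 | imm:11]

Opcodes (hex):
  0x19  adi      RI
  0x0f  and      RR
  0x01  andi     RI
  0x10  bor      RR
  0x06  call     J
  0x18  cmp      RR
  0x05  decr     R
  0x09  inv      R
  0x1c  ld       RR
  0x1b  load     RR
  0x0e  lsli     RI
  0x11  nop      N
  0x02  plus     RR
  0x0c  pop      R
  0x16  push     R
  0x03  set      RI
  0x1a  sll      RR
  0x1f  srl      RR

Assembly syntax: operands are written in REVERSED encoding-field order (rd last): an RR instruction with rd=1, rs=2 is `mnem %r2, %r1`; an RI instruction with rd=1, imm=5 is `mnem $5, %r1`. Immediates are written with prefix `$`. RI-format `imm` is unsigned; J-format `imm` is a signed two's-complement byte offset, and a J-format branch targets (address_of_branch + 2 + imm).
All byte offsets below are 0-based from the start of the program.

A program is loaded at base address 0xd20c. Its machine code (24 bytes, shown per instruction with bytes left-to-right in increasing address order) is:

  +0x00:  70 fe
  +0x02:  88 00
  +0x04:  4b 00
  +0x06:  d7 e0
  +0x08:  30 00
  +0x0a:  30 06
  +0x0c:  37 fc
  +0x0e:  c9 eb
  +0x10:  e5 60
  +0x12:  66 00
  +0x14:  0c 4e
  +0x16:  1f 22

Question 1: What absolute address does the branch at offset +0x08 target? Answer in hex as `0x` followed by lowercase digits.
0xd216

+0x08: 30 00 ⇒ word 0x3000 (big)
  top 5b → 0x6 → call [J]
  [10:0] imm=0 = $0
  target = base 0xd20c + off 0x08 + 2 + imm 0 = 0xd216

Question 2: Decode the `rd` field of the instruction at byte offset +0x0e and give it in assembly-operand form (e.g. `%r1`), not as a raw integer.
@+0e  big-endian(c9 eb) = 0xc9eb
  op=0xc9eb>>11=0x19 ⇒ adi (RI)
  rd@[10:8]=0x1 ⇒ %r1
  imm@[7:0]=0xeb ⇒ $235

%r1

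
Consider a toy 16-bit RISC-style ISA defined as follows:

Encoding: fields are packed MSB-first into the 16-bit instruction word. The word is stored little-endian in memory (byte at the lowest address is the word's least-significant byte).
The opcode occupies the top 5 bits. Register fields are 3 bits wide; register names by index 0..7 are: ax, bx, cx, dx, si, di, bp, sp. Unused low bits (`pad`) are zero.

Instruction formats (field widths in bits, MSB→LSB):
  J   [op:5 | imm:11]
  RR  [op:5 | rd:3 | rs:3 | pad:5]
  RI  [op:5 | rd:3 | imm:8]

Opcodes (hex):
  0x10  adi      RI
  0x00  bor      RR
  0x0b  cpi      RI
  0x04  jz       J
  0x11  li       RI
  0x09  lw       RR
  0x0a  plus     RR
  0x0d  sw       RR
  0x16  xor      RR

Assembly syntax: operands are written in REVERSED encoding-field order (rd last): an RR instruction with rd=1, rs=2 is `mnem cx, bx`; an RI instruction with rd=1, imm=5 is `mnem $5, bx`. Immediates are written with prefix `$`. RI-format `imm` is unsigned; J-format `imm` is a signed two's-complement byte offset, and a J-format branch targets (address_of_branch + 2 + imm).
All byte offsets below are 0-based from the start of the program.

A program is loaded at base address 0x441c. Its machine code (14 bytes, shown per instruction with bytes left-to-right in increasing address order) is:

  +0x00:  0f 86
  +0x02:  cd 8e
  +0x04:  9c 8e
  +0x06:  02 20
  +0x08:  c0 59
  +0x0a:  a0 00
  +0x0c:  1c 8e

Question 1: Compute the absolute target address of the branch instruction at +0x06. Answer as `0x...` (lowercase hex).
0x4426

@+06  little-endian(02 20) = 0x2002
  top 5b → 0x4 → jz [J]
  imm@[10:0]=0x2 ⇒ $2
  target = base 0x441c + off 0x06 + 2 + imm 2 = 0x4426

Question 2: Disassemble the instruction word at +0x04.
li $156, bp

@+04  little-endian(9c 8e) = 0x8e9c
  opcode bits[15:11]=0x11: li/RI
  [10:8] rd=6 = bp
  [7:0] imm=156 = $156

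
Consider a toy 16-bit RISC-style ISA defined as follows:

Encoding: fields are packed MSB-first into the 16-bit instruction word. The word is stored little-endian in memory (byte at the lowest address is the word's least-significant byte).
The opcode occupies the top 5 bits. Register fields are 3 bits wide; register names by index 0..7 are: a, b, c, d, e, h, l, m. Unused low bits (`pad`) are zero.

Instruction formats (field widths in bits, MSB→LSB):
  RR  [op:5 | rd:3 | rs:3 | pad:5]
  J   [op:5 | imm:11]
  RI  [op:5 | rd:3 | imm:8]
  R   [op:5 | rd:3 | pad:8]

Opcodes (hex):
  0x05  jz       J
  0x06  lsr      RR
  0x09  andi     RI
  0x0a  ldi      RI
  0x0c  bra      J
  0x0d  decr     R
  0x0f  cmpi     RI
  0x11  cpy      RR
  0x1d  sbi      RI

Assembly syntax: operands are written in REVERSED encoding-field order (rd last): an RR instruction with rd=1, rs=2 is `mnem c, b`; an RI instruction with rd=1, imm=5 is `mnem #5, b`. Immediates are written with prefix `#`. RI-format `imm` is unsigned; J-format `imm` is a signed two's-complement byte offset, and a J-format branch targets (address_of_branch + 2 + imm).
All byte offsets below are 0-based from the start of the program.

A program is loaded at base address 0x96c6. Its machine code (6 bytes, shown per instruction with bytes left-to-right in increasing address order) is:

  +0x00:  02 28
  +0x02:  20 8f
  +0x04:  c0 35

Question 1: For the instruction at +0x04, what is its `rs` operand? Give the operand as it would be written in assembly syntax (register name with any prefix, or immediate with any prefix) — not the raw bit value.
off 0x04: read c0 35 as little → 0x35c0
  opcode bits[15:11]=0x6: lsr/RR
  rd: (w>>8)&0x7=0x5 → h
  rs: (w>>5)&0x7=0x6 → l

l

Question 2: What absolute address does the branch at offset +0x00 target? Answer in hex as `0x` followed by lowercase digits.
@+00  little-endian(02 28) = 0x2802
  opcode bits[15:11]=0x5: jz/J
  [10:0] imm=2 = #2
  target = base 0x96c6 + off 0x00 + 2 + imm 2 = 0x96ca

0x96ca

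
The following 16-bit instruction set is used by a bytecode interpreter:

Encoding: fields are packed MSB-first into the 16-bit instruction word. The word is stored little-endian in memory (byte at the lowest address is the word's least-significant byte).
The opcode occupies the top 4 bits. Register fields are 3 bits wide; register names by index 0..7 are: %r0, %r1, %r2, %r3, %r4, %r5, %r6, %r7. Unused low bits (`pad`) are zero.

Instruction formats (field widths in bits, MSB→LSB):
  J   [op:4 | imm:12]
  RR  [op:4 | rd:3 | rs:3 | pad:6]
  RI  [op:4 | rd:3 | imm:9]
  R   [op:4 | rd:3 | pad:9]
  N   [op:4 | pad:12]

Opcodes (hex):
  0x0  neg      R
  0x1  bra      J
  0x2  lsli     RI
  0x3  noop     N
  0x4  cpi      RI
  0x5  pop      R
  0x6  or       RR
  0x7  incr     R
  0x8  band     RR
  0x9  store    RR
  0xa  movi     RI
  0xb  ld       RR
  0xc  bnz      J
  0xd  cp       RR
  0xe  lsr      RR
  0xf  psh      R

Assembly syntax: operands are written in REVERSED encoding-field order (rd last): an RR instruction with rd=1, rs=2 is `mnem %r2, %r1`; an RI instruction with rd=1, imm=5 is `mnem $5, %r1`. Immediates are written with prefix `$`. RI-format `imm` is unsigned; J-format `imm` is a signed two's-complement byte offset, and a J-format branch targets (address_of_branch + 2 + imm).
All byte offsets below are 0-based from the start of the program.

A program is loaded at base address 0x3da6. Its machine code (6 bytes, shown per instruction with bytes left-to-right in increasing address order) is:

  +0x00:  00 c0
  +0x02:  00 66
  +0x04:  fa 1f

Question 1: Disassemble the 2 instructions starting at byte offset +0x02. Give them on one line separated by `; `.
+0x02: 00 66 ⇒ word 0x6600 (little)
  opcode bits[15:12]=0x6: or/RR
  rd@[11:9]=0x3 ⇒ %r3
  rs@[8:6]=0x0 ⇒ %r0
+0x04: fa 1f ⇒ word 0x1ffa (little)
  opcode bits[15:12]=0x1: bra/J
  imm@[11:0]=0xffa (s12→-6) ⇒ $-6

or %r0, %r3; bra $-6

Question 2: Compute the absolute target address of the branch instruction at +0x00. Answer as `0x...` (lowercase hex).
@+00  little-endian(00 c0) = 0xc000
  opcode bits[15:12]=0xc: bnz/J
  [11:0] imm=0 = $0
  target = base 0x3da6 + off 0x00 + 2 + imm 0 = 0x3da8

0x3da8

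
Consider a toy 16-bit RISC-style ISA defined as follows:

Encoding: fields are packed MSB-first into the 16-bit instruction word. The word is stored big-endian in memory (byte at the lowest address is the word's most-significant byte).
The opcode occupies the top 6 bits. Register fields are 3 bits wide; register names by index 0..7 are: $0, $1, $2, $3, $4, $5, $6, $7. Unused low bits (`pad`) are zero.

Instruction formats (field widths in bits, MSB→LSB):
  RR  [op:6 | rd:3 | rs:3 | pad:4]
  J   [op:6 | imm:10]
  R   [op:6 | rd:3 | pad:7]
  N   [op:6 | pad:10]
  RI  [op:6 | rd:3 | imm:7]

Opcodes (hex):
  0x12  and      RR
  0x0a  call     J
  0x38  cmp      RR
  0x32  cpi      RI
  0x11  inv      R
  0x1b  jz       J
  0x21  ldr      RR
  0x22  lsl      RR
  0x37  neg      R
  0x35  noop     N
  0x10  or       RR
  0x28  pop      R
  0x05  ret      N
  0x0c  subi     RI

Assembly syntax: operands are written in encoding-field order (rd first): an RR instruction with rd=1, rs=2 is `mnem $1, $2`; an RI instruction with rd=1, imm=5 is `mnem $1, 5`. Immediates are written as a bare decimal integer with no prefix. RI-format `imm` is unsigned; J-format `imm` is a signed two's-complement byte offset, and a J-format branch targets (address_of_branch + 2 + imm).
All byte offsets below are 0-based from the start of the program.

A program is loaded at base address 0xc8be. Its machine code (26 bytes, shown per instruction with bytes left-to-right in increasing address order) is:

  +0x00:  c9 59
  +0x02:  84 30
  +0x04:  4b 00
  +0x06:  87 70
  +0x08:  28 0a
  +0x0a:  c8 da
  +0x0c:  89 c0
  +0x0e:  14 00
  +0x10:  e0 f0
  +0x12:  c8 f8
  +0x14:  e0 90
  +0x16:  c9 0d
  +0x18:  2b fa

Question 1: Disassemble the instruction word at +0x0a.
cpi $1, 90

@+0a  big-endian(c8 da) = 0xc8da
  top 6b → 0x32 → cpi [RI]
  rd@[9:7]=0x1 ⇒ $1
  imm@[6:0]=0x5a ⇒ 90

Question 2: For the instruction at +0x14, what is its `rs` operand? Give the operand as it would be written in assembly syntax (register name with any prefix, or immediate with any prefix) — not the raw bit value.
$1

+0x14: e0 90 ⇒ word 0xe090 (big)
  top 6b → 0x38 → cmp [RR]
  rd@[9:7]=0x1 ⇒ $1
  rs@[6:4]=0x1 ⇒ $1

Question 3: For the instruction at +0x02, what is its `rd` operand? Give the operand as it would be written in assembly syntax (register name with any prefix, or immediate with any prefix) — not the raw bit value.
[02] 84 30 → 0x8430
  op=0x8430>>10=0x21 ⇒ ldr (RR)
  [9:7] rd=0 = $0
  [6:4] rs=3 = $3

$0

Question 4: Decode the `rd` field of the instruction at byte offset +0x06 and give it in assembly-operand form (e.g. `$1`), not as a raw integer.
off 0x06: read 87 70 as big → 0x8770
  top 6b → 0x21 → ldr [RR]
  rd: (w>>7)&0x7=0x6 → $6
  rs: (w>>4)&0x7=0x7 → $7

$6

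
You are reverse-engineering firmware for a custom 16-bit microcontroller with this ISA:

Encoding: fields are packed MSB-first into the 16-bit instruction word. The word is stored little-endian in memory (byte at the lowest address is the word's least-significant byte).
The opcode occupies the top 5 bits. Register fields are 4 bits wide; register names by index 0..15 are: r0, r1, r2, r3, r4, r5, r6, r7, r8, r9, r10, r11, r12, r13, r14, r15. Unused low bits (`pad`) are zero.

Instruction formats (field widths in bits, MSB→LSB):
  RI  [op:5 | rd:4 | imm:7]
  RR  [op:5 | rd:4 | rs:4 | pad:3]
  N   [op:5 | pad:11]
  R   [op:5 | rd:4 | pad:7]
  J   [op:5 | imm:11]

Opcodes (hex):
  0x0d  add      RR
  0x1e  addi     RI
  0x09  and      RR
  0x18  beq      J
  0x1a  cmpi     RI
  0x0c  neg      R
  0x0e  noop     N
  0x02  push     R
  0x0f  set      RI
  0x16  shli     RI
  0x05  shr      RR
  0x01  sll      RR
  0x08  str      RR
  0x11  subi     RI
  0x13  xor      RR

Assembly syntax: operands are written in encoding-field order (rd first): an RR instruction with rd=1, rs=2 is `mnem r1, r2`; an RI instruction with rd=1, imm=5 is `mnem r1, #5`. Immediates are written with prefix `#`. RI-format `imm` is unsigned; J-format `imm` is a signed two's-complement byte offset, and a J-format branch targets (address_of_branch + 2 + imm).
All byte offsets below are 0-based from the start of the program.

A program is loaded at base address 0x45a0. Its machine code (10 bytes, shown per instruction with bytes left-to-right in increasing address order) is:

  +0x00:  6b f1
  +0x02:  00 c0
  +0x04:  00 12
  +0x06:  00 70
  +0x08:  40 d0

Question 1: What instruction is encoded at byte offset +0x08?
cmpi r0, #64

[08] 40 d0 → 0xd040
  top 5b → 0x1a → cmpi [RI]
  rd@[10:7]=0x0 ⇒ r0
  imm@[6:0]=0x40 ⇒ #64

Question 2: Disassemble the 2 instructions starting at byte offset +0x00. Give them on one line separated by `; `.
[00] 6b f1 → 0xf16b
  op=0xf16b>>11=0x1e ⇒ addi (RI)
  [10:7] rd=2 = r2
  [6:0] imm=107 = #107
[02] 00 c0 → 0xc000
  op=0xc000>>11=0x18 ⇒ beq (J)
  [10:0] imm=0 = #0

addi r2, #107; beq #0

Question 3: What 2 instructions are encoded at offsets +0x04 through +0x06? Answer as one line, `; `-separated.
push r4; noop

+0x04: 00 12 ⇒ word 0x1200 (little)
  opcode bits[15:11]=0x2: push/R
  rd@[10:7]=0x4 ⇒ r4
+0x06: 00 70 ⇒ word 0x7000 (little)
  opcode bits[15:11]=0xe: noop/N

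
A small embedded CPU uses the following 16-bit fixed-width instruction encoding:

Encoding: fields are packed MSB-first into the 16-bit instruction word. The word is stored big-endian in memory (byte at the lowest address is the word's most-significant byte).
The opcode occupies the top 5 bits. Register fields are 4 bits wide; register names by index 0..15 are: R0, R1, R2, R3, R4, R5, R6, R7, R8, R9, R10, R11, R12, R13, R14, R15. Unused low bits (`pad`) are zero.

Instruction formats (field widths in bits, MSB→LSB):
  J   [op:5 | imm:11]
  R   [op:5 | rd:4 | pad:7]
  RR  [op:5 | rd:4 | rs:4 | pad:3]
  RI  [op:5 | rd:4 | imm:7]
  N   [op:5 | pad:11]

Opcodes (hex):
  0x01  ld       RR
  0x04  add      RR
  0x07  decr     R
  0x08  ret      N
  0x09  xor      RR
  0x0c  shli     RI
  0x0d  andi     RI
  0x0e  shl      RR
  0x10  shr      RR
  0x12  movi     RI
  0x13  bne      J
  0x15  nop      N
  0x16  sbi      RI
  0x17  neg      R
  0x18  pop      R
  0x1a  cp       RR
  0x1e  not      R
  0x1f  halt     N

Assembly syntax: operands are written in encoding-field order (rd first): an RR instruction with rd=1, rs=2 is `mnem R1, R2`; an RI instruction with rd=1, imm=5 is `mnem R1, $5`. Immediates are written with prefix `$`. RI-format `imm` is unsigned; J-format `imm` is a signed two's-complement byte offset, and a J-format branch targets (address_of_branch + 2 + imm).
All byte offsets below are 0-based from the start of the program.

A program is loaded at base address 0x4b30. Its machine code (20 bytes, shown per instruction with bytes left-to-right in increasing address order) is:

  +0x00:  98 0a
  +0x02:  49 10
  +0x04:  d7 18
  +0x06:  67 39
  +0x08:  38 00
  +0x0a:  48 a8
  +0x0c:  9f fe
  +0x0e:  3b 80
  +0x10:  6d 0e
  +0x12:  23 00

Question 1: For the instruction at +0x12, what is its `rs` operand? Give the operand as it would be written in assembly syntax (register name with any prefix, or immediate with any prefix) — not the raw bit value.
R0

off 0x12: read 23 00 as big → 0x2300
  top 5b → 0x4 → add [RR]
  rd: (w>>7)&0xf=0x6 → R6
  rs: (w>>3)&0xf=0x0 → R0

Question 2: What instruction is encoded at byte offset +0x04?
cp R14, R3

@+04  big-endian(d7 18) = 0xd718
  op=0xd718>>11=0x1a ⇒ cp (RR)
  rd@[10:7]=0xe ⇒ R14
  rs@[6:3]=0x3 ⇒ R3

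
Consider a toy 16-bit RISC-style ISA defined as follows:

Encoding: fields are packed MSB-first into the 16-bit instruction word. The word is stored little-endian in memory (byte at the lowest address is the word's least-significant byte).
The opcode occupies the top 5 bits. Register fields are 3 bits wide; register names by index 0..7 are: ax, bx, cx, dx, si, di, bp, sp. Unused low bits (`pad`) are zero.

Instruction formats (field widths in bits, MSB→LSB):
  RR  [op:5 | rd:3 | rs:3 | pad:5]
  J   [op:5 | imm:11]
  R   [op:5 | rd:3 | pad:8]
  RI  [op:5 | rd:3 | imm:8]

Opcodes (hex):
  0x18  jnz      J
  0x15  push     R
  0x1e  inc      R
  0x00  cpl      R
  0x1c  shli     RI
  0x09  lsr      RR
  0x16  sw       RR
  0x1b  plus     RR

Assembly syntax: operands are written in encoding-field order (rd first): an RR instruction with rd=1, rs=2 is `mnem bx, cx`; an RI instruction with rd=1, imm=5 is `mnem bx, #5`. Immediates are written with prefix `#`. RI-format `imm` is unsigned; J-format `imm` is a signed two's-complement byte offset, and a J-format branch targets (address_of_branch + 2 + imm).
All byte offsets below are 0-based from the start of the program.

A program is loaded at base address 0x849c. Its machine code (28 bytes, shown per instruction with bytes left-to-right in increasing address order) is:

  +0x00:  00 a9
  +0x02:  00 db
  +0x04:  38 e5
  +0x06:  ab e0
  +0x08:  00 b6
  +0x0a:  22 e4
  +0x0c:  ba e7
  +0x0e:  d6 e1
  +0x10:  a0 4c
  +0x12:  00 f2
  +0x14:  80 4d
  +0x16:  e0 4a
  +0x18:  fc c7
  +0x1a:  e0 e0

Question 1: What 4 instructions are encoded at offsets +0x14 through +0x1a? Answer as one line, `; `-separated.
@+14  little-endian(80 4d) = 0x4d80
  op=0x4d80>>11=0x9 ⇒ lsr (RR)
  rd: (w>>8)&0x7=0x5 → di
  rs: (w>>5)&0x7=0x4 → si
@+16  little-endian(e0 4a) = 0x4ae0
  op=0x4ae0>>11=0x9 ⇒ lsr (RR)
  rd: (w>>8)&0x7=0x2 → cx
  rs: (w>>5)&0x7=0x7 → sp
@+18  little-endian(fc c7) = 0xc7fc
  op=0xc7fc>>11=0x18 ⇒ jnz (J)
  imm: (w>>0)&0x7ff=0x7fc (s11→-4) → #-4
@+1a  little-endian(e0 e0) = 0xe0e0
  op=0xe0e0>>11=0x1c ⇒ shli (RI)
  rd: (w>>8)&0x7=0x0 → ax
  imm: (w>>0)&0xff=0xe0 → #224

lsr di, si; lsr cx, sp; jnz #-4; shli ax, #224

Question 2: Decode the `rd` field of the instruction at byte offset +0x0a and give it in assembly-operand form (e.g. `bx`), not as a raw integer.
si

+0x0a: 22 e4 ⇒ word 0xe422 (little)
  opcode bits[15:11]=0x1c: shli/RI
  rd@[10:8]=0x4 ⇒ si
  imm@[7:0]=0x22 ⇒ #34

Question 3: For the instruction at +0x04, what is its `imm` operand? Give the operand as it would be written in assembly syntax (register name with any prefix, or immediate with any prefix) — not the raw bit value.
#56

@+04  little-endian(38 e5) = 0xe538
  opcode bits[15:11]=0x1c: shli/RI
  rd: (w>>8)&0x7=0x5 → di
  imm: (w>>0)&0xff=0x38 → #56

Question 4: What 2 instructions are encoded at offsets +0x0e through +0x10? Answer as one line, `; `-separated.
shli bx, #214; lsr si, di

+0x0e: d6 e1 ⇒ word 0xe1d6 (little)
  opcode bits[15:11]=0x1c: shli/RI
  rd: (w>>8)&0x7=0x1 → bx
  imm: (w>>0)&0xff=0xd6 → #214
+0x10: a0 4c ⇒ word 0x4ca0 (little)
  opcode bits[15:11]=0x9: lsr/RR
  rd: (w>>8)&0x7=0x4 → si
  rs: (w>>5)&0x7=0x5 → di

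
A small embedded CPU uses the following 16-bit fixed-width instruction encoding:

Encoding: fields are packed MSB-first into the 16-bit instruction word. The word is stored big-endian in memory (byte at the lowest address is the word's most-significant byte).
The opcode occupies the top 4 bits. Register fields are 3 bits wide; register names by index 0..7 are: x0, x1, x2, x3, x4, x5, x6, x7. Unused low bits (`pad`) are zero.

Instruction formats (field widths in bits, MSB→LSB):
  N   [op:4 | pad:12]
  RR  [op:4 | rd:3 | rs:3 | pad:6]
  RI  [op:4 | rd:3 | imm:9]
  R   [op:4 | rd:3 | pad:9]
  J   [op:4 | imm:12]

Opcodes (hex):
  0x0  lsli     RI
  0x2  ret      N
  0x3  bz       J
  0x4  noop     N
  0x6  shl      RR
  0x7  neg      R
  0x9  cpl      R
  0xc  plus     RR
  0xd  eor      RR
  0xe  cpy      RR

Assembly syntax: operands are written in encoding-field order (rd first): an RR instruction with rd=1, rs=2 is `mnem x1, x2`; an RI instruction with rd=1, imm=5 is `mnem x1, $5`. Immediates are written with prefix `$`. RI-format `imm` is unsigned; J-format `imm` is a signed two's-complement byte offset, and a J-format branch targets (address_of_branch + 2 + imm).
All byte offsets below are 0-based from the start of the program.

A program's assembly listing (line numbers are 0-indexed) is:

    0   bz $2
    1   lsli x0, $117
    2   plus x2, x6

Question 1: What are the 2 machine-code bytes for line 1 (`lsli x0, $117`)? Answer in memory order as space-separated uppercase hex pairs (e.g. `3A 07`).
00 75

line 1 (lsli): pack op=0x0:4|rd=0:3|imm=117:9 = 0x0075; big→ 00 75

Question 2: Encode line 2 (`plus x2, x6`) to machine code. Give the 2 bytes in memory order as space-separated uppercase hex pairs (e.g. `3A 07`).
L2: plus op=0xc:4|rd=2:3|rs=6:3|pad=0:6 ⇒ 0xc580 ⇒ big c5 80

C5 80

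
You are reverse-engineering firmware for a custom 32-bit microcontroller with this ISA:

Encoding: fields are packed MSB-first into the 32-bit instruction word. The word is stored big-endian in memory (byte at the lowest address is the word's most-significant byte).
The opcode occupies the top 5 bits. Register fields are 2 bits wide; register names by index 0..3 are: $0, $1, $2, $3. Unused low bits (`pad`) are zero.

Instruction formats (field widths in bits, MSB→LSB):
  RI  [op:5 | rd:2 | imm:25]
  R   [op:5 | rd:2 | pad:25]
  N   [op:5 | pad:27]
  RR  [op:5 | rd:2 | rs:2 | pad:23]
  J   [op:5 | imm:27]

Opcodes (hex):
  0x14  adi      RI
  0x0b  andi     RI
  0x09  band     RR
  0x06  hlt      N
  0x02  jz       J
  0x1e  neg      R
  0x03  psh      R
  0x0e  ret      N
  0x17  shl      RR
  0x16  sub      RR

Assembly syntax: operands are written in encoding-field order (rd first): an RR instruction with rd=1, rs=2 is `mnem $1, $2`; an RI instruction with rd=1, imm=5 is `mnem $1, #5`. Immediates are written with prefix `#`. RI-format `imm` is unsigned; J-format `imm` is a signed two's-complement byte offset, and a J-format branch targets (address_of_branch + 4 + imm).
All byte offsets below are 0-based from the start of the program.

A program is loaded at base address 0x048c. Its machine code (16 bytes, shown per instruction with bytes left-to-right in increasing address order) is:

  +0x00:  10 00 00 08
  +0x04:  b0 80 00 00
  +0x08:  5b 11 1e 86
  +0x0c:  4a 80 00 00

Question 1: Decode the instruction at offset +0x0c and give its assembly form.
band $1, $1

+0x0c: 4a 80 00 00 ⇒ word 0x4a800000 (big)
  top 5b → 0x9 → band [RR]
  rd: (w>>25)&0x3=0x1 → $1
  rs: (w>>23)&0x3=0x1 → $1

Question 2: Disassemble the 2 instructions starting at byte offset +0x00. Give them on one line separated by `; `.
jz #8; sub $0, $1

+0x00: 10 00 00 08 ⇒ word 0x10000008 (big)
  opcode bits[31:27]=0x2: jz/J
  imm@[26:0]=0x8 ⇒ #8
+0x04: b0 80 00 00 ⇒ word 0xb0800000 (big)
  opcode bits[31:27]=0x16: sub/RR
  rd@[26:25]=0x0 ⇒ $0
  rs@[24:23]=0x1 ⇒ $1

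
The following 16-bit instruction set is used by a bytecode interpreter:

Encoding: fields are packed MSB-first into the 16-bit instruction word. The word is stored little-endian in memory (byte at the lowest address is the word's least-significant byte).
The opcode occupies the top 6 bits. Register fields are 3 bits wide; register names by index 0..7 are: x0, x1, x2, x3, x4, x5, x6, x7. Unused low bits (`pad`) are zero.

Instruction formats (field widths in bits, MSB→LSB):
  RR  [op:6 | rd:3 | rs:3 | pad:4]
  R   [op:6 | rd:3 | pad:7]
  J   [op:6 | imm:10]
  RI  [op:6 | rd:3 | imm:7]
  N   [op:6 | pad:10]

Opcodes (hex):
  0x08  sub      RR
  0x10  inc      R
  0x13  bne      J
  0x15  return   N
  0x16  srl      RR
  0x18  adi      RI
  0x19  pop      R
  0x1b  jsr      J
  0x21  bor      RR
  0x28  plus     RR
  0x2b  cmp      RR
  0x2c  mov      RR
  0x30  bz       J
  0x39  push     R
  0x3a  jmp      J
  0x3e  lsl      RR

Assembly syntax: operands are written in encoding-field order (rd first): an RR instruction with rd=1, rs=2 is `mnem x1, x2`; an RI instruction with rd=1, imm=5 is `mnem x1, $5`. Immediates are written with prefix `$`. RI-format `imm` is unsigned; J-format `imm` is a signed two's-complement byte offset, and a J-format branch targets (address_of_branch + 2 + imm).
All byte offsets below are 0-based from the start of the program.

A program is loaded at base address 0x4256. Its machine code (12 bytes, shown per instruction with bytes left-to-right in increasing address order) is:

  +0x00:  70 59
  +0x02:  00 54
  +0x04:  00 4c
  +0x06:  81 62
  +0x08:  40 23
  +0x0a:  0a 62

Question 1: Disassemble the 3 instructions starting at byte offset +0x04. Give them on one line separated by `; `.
bne $0; adi x5, $1; sub x6, x4

+0x04: 00 4c ⇒ word 0x4c00 (little)
  opcode bits[15:10]=0x13: bne/J
  imm@[9:0]=0x0 ⇒ $0
+0x06: 81 62 ⇒ word 0x6281 (little)
  opcode bits[15:10]=0x18: adi/RI
  rd@[9:7]=0x5 ⇒ x5
  imm@[6:0]=0x1 ⇒ $1
+0x08: 40 23 ⇒ word 0x2340 (little)
  opcode bits[15:10]=0x8: sub/RR
  rd@[9:7]=0x6 ⇒ x6
  rs@[6:4]=0x4 ⇒ x4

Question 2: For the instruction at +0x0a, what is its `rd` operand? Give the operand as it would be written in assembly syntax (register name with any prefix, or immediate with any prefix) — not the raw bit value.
@+0a  little-endian(0a 62) = 0x620a
  op=0x620a>>10=0x18 ⇒ adi (RI)
  rd@[9:7]=0x4 ⇒ x4
  imm@[6:0]=0xa ⇒ $10

x4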